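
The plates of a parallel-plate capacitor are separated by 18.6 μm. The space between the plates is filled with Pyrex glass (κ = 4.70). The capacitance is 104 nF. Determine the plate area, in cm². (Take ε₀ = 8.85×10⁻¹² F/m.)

A ≈ 465 cm²

A = Cd/(κε₀) = 1.04×10⁻⁷ × 1.86×10⁻⁵ / (4.70 × 8.85×10⁻¹²) = 4.65×10⁻² m².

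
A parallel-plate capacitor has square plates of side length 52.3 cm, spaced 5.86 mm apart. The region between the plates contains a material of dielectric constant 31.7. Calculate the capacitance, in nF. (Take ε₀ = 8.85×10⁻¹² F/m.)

A = (52.3 cm)² = 0.274 m².
C = κε₀A/d = 31.7 × 8.85×10⁻¹² × 0.274 / 5.86×10⁻³ = 1.31×10⁻⁸ F.

13.1 nF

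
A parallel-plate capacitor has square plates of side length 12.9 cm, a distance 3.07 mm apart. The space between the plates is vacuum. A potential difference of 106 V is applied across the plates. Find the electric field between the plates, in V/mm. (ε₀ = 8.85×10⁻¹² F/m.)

E ≈ 34.5 V/mm

E = V/d = 106 / 3.07×10⁻³ = 3.45×10⁴ V/m.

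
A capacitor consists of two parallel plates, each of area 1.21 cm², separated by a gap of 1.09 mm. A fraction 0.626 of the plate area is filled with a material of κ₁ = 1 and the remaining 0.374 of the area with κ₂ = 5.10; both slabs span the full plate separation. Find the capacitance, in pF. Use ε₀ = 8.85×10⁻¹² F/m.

C ≈ 2.49 pF

A = 1.21 cm² = 1.21×10⁻⁴ m².
Side-by-side slabs ⇒ two capacitors in parallel, each spanning the full gap.
C₁ = κ₁ε₀A₁/d = 1.00 × 8.85×10⁻¹² × 7.57×10⁻⁵ / 1.09×10⁻³ = 6.15×10⁻¹³ F.
C₂ = κ₂ε₀A₂/d = 5.10 × 8.85×10⁻¹² × 4.53×10⁻⁵ / 1.09×10⁻³ = 1.87×10⁻¹² F.
C = C₁ + C₂ = 2.49×10⁻¹² F.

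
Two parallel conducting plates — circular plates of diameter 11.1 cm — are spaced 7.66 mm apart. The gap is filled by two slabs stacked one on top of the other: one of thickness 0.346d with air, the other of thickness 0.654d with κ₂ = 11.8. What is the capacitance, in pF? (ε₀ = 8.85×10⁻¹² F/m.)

A = π(11.1/2 cm)² = 9.68×10⁻³ m².
Stacked slabs ⇒ two capacitors in series, each with the full plate area.
C₁ = κ₁ε₀A/d₁ = 1.00 × 8.85×10⁻¹² × 9.68×10⁻³ / 2.65×10⁻³ = 3.23×10⁻¹¹ F.
C₂ = κ₂ε₀A/d₂ = 11.8 × 8.85×10⁻¹² × 9.68×10⁻³ / 5.01×10⁻³ = 2.02×10⁻¹⁰ F.
C = (1/C₁ + 1/C₂)⁻¹ = 2.79×10⁻¹¹ F.

27.9 pF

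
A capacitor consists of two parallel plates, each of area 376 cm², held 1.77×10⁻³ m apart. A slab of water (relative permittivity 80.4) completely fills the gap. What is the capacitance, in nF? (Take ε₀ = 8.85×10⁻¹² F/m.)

A = 376 cm² = 3.76×10⁻² m².
C = κε₀A/d = 80.4 × 8.85×10⁻¹² × 3.76×10⁻² / 1.77×10⁻³ = 1.51×10⁻⁸ F.

15.1 nF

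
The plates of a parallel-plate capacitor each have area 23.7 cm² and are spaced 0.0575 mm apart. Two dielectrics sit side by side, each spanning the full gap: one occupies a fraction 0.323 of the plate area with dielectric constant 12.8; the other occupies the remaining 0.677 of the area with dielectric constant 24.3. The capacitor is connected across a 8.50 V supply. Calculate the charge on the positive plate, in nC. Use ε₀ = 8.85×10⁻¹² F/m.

A = 23.7 cm² = 2.37×10⁻³ m².
Side-by-side slabs ⇒ two capacitors in parallel, each spanning the full gap.
C₁ = κ₁ε₀A₁/d = 12.8 × 8.85×10⁻¹² × 7.66×10⁻⁴ / 5.75×10⁻⁵ = 1.51×10⁻⁹ F.
C₂ = κ₂ε₀A₂/d = 24.3 × 8.85×10⁻¹² × 1.60×10⁻³ / 5.75×10⁻⁵ = 6.00×10⁻⁹ F.
C = C₁ + C₂ = 7.51×10⁻⁹ F.
Q = CV = 7.51×10⁻⁹ × 8.50 = 6.38×10⁻⁸ C.

63.8 nC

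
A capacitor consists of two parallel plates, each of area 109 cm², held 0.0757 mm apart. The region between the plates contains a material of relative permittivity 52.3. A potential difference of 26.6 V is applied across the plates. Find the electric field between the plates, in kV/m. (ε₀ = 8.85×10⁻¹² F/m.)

E ≈ 351 kV/m

E = V/d = 26.6 / 7.57×10⁻⁵ = 3.51×10⁵ V/m.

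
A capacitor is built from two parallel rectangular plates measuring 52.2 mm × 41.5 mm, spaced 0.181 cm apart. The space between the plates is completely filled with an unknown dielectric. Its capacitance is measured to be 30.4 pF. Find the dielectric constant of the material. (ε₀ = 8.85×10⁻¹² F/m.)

κ ≈ 2.87

A = 52.2 × 41.5 mm² = 2.17×10⁻³ m².
κ = Cd/(ε₀A) = 3.04×10⁻¹¹ × 1.81×10⁻³ / (8.85×10⁻¹² × 2.17×10⁻³) = 2.87.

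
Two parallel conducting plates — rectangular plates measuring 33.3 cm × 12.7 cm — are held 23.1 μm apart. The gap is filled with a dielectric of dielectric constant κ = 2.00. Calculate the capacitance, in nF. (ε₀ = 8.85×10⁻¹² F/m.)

A = 33.3 × 12.7 cm² = 4.23×10⁻² m².
C = κε₀A/d = 2.00 × 8.85×10⁻¹² × 4.23×10⁻² / 2.31×10⁻⁵ = 3.24×10⁻⁸ F.

32.4 nF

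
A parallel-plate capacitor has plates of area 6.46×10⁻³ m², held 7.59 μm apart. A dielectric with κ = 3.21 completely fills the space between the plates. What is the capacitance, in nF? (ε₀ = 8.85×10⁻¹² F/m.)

24.2 nF

C = κε₀A/d = 3.21 × 8.85×10⁻¹² × 6.46×10⁻³ / 7.59×10⁻⁶ = 2.42×10⁻⁸ F.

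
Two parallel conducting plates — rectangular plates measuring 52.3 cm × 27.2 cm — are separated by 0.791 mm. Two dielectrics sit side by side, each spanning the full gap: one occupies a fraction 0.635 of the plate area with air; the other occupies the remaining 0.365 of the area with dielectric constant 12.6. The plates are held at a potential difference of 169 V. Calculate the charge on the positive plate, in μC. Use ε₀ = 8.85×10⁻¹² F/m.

A = 52.3 × 27.2 cm² = 0.142 m².
Side-by-side slabs ⇒ two capacitors in parallel, each spanning the full gap.
C₁ = κ₁ε₀A₁/d = 1.00 × 8.85×10⁻¹² × 9.03×10⁻² / 7.91×10⁻⁴ = 1.01×10⁻⁹ F.
C₂ = κ₂ε₀A₂/d = 12.6 × 8.85×10⁻¹² × 5.19×10⁻² / 7.91×10⁻⁴ = 7.32×10⁻⁹ F.
C = C₁ + C₂ = 8.33×10⁻⁹ F.
Q = CV = 8.33×10⁻⁹ × 169 = 1.41×10⁻⁶ C.

Q ≈ 1.41 μC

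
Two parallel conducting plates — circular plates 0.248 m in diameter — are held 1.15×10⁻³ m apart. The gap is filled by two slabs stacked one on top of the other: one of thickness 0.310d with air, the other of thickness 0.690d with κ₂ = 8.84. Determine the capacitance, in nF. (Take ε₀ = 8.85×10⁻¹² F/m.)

A = π(0.248/2 m)² = 4.83×10⁻² m².
Stacked slabs ⇒ two capacitors in series, each with the full plate area.
C₁ = κ₁ε₀A/d₁ = 1.00 × 8.85×10⁻¹² × 4.83×10⁻² / 3.56×10⁻⁴ = 1.20×10⁻⁹ F.
C₂ = κ₂ε₀A/d₂ = 8.84 × 8.85×10⁻¹² × 4.83×10⁻² / 7.93×10⁻⁴ = 4.76×10⁻⁹ F.
C = (1/C₁ + 1/C₂)⁻¹ = 9.58×10⁻¹⁰ F.

C ≈ 0.958 nF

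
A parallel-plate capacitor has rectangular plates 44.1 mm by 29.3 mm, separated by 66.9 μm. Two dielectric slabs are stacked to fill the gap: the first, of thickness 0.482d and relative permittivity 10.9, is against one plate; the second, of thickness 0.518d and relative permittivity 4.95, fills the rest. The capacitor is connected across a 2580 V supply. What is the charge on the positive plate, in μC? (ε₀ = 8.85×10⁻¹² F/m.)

2.96 μC

A = 44.1 × 29.3 mm² = 1.29×10⁻³ m².
Stacked slabs ⇒ two capacitors in series, each with the full plate area.
C₁ = κ₁ε₀A/d₁ = 10.9 × 8.85×10⁻¹² × 1.29×10⁻³ / 3.22×10⁻⁵ = 3.87×10⁻⁹ F.
C₂ = κ₂ε₀A/d₂ = 4.95 × 8.85×10⁻¹² × 1.29×10⁻³ / 3.47×10⁻⁵ = 1.63×10⁻⁹ F.
C = (1/C₁ + 1/C₂)⁻¹ = 1.15×10⁻⁹ F.
Q = CV = 1.15×10⁻⁹ × 2580 = 2.96×10⁻⁶ C.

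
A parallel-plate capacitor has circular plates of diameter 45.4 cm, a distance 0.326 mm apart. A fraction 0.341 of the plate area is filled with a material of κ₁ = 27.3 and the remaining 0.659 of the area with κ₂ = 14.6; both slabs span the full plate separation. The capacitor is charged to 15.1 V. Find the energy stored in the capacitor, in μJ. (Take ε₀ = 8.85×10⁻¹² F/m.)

A = π(45.4/2 cm)² = 0.162 m².
Side-by-side slabs ⇒ two capacitors in parallel, each spanning the full gap.
C₁ = κ₁ε₀A₁/d = 27.3 × 8.85×10⁻¹² × 5.52×10⁻² / 3.26×10⁻⁴ = 4.09×10⁻⁸ F.
C₂ = κ₂ε₀A₂/d = 14.6 × 8.85×10⁻¹² × 0.107 / 3.26×10⁻⁴ = 4.23×10⁻⁸ F.
C = C₁ + C₂ = 8.32×10⁻⁸ F.
U = ½CV² = ½ × 8.32×10⁻⁸ × (15.1)² = 9.48×10⁻⁶ J.

9.48 μJ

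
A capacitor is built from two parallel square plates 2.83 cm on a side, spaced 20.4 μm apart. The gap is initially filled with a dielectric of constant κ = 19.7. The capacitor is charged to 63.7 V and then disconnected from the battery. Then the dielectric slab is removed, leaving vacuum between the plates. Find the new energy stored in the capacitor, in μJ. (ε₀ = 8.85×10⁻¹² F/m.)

A = (2.83 cm)² = 8.01×10⁻⁴ m².
Initially C₁ = κε₀A/d = 19.7 × 8.85×10⁻¹² × 8.01×10⁻⁴ / 2.04×10⁻⁵ = 6.84×10⁻⁹ F.
U₁ = 1.39×10⁻⁵ J.
Isolated ⇒ Q is held fixed. C₂ = 0.0508 C₁ and U = Q²/(2C), so U₂/U₁ = C₁/C₂ = 19.7.
U₂ = 19.7 × 1.39×10⁻⁵ = 2.74×10⁻⁴ J.

274 μJ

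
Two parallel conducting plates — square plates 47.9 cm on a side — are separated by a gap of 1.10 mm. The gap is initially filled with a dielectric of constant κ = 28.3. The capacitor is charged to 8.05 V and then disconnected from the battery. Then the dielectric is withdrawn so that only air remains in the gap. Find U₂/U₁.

Isolated ⇒ Q is held fixed.
C₂ = 0.0353 C₁ and U = Q²/(2C), so U₂/U₁ = C₁/C₂ = 28.3.

28.3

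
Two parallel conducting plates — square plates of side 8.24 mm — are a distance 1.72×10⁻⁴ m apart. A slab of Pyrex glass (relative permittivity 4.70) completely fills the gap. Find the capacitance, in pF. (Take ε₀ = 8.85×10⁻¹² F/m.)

A = (8.24 mm)² = 6.79×10⁻⁵ m².
C = κε₀A/d = 4.70 × 8.85×10⁻¹² × 6.79×10⁻⁵ / 1.72×10⁻⁴ = 1.64×10⁻¹¹ F.

16.4 pF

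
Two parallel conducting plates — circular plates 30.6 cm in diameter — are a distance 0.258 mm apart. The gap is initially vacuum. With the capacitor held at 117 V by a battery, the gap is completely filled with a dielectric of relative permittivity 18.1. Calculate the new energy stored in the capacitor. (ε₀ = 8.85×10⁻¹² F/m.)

U ≈ 313 μJ

A = π(30.6/2 cm)² = 7.35×10⁻² m².
Initially C₁ = ε₀A/d = 8.85×10⁻¹² × 7.35×10⁻² / 2.58×10⁻⁴ = 2.52×10⁻⁹ F.
U₁ = 1.73×10⁻⁵ J.
Battery connected ⇒ V is held fixed. C₂ = 18.1 C₁ and U = ½CV², so U₂/U₁ = C₂/C₁ = 18.1.
U₂ = 18.1 × 1.73×10⁻⁵ = 3.13×10⁻⁴ J.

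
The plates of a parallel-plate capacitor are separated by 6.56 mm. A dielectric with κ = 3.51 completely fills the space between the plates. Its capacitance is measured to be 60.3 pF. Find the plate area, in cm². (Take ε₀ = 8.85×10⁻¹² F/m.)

A = Cd/(κε₀) = 6.03×10⁻¹¹ × 6.56×10⁻³ / (3.51 × 8.85×10⁻¹²) = 1.27×10⁻² m².

127 cm²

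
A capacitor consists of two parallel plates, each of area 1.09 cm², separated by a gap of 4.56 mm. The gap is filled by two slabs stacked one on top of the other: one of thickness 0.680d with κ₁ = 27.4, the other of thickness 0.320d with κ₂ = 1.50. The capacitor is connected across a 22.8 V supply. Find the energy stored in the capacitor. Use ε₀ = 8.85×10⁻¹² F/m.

A = 1.09 cm² = 1.09×10⁻⁴ m².
Stacked slabs ⇒ two capacitors in series, each with the full plate area.
C₁ = κ₁ε₀A/d₁ = 27.4 × 8.85×10⁻¹² × 1.09×10⁻⁴ / 3.10×10⁻³ = 8.52×10⁻¹² F.
C₂ = κ₂ε₀A/d₂ = 1.50 × 8.85×10⁻¹² × 1.09×10⁻⁴ / 1.46×10⁻³ = 9.92×10⁻¹³ F.
C = (1/C₁ + 1/C₂)⁻¹ = 8.88×10⁻¹³ F.
U = ½CV² = ½ × 8.88×10⁻¹³ × (22.8)² = 2.31×10⁻¹⁰ J.

U ≈ 231 pJ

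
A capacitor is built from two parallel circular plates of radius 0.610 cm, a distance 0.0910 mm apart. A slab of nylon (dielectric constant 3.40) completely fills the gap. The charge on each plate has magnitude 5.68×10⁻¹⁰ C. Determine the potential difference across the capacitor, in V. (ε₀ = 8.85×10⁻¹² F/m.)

14.7 V

A = π(0.610 cm)² = 1.17×10⁻⁴ m².
C = κε₀A/d = 3.40 × 8.85×10⁻¹² × 1.17×10⁻⁴ / 9.10×10⁻⁵ = 3.87×10⁻¹¹ F.
V = Q/C = 5.68×10⁻¹⁰ / 3.87×10⁻¹¹ = 14.7 V.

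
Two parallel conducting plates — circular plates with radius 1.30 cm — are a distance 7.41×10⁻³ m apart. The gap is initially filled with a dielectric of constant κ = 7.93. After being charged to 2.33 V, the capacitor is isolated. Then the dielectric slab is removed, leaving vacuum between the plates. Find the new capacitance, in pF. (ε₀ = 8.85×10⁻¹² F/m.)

C ≈ 0.634 pF

A = π(1.30 cm)² = 5.31×10⁻⁴ m².
Initially C₁ = κε₀A/d = 7.93 × 8.85×10⁻¹² × 5.31×10⁻⁴ / 7.41×10⁻³ = 5.03×10⁻¹² F.
C = κε₀A/d scales with κ, so C₂/C₁ = 1/κ = 1/7.93 = 0.126.
C₂ = 0.126 × 5.03×10⁻¹² = 6.34×10⁻¹³ F.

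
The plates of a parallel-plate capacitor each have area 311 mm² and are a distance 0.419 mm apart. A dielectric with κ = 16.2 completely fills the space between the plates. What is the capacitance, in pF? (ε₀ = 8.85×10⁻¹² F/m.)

106 pF

A = 311 mm² = 3.11×10⁻⁴ m².
C = κε₀A/d = 16.2 × 8.85×10⁻¹² × 3.11×10⁻⁴ / 4.19×10⁻⁴ = 1.06×10⁻¹⁰ F.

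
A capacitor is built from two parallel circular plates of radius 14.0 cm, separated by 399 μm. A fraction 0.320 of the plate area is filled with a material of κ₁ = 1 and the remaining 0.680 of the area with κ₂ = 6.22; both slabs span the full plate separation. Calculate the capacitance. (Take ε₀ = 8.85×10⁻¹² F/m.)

C ≈ 6.21 nF

A = π(14.0 cm)² = 6.16×10⁻² m².
Side-by-side slabs ⇒ two capacitors in parallel, each spanning the full gap.
C₁ = κ₁ε₀A₁/d = 1.00 × 8.85×10⁻¹² × 1.97×10⁻² / 3.99×10⁻⁴ = 4.37×10⁻¹⁰ F.
C₂ = κ₂ε₀A₂/d = 6.22 × 8.85×10⁻¹² × 4.19×10⁻² / 3.99×10⁻⁴ = 5.78×10⁻⁹ F.
C = C₁ + C₂ = 6.21×10⁻⁹ F.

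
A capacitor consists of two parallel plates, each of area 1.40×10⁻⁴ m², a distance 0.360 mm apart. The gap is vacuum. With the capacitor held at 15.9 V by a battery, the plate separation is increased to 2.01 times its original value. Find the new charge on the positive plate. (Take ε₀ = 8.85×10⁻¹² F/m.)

Initially C₁ = ε₀A/d = 8.85×10⁻¹² × 1.40×10⁻⁴ / 3.60×10⁻⁴ = 3.44×10⁻¹² F.
Q₁ = 5.47×10⁻¹¹ C.
Battery connected ⇒ V is held fixed. C₂ = 0.498 C₁ and Q = CV, so Q₂/Q₁ = C₂/C₁ = 0.498.
Q₂ = 0.498 × 5.47×10⁻¹¹ = 2.72×10⁻¹¹ C.

27.2 pC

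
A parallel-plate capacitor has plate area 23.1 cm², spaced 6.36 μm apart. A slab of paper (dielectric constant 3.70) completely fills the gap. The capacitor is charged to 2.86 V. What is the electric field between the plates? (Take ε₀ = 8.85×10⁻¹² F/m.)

450 V/mm

E = V/d = 2.86 / 6.36×10⁻⁶ = 4.50×10⁵ V/m.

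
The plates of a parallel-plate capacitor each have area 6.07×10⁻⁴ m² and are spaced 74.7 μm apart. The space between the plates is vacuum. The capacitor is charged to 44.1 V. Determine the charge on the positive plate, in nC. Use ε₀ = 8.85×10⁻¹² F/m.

Q ≈ 3.17 nC

C = ε₀A/d = 8.85×10⁻¹² × 6.07×10⁻⁴ / 7.47×10⁻⁵ = 7.19×10⁻¹¹ F.
Q = CV = 7.19×10⁻¹¹ × 44.1 = 3.17×10⁻⁹ C.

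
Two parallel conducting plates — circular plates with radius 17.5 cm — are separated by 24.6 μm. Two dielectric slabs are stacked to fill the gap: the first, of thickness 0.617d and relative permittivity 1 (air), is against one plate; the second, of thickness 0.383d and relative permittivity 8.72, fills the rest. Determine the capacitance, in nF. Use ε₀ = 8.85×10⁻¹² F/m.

A = π(17.5 cm)² = 9.62×10⁻² m².
Stacked slabs ⇒ two capacitors in series, each with the full plate area.
C₁ = κ₁ε₀A/d₁ = 1.00 × 8.85×10⁻¹² × 9.62×10⁻² / 1.52×10⁻⁵ = 5.61×10⁻⁸ F.
C₂ = κ₂ε₀A/d₂ = 8.72 × 8.85×10⁻¹² × 9.62×10⁻² / 9.42×10⁻⁶ = 7.88×10⁻⁷ F.
C = (1/C₁ + 1/C₂)⁻¹ = 5.24×10⁻⁸ F.

C ≈ 52.4 nF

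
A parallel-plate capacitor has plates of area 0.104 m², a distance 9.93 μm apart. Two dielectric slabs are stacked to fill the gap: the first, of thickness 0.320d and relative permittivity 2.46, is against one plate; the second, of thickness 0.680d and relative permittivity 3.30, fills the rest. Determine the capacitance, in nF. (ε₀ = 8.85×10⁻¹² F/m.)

C ≈ 276 nF

Stacked slabs ⇒ two capacitors in series, each with the full plate area.
C₁ = κ₁ε₀A/d₁ = 2.46 × 8.85×10⁻¹² × 0.104 / 3.18×10⁻⁶ = 7.13×10⁻⁷ F.
C₂ = κ₂ε₀A/d₂ = 3.30 × 8.85×10⁻¹² × 0.104 / 6.75×10⁻⁶ = 4.50×10⁻⁷ F.
C = (1/C₁ + 1/C₂)⁻¹ = 2.76×10⁻⁷ F.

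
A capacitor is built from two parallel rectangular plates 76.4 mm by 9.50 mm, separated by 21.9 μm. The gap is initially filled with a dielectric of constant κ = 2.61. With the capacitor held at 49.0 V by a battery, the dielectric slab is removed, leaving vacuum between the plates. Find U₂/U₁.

0.383

Battery connected ⇒ V is held fixed.
C₂ = 0.383 C₁ and U = ½CV², so U₂/U₁ = C₂/C₁ = 0.383.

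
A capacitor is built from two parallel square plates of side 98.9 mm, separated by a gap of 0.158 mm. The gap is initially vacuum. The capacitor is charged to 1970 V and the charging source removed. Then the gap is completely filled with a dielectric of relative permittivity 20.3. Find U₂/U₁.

0.0493

Isolated ⇒ Q is held fixed.
C₂ = 20.3 C₁ and U = Q²/(2C), so U₂/U₁ = C₁/C₂ = 0.0493.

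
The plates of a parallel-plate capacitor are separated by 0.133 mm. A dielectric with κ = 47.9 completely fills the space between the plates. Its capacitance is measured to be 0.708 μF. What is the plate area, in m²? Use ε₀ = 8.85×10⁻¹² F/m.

A ≈ 0.222 m²

A = Cd/(κε₀) = 7.08×10⁻⁷ × 1.33×10⁻⁴ / (47.9 × 8.85×10⁻¹²) = 0.222 m².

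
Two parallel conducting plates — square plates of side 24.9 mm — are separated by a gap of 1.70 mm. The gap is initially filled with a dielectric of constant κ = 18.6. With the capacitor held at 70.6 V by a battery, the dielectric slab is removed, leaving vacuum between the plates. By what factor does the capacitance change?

C = κε₀A/d scales with κ, so C₂/C₁ = 1/κ = 1/18.6 = 0.0538.

C₂/C₁ ≈ 0.0538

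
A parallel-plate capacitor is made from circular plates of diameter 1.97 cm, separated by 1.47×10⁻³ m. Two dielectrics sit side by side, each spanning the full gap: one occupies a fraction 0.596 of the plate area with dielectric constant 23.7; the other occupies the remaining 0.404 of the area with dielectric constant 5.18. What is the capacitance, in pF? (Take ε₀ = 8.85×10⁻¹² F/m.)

A = π(1.97/2 cm)² = 3.05×10⁻⁴ m².
Side-by-side slabs ⇒ two capacitors in parallel, each spanning the full gap.
C₁ = κ₁ε₀A₁/d = 23.7 × 8.85×10⁻¹² × 1.82×10⁻⁴ / 1.47×10⁻³ = 2.59×10⁻¹¹ F.
C₂ = κ₂ε₀A₂/d = 5.18 × 8.85×10⁻¹² × 1.23×10⁻⁴ / 1.47×10⁻³ = 3.84×10⁻¹² F.
C = C₁ + C₂ = 2.98×10⁻¹¹ F.

29.8 pF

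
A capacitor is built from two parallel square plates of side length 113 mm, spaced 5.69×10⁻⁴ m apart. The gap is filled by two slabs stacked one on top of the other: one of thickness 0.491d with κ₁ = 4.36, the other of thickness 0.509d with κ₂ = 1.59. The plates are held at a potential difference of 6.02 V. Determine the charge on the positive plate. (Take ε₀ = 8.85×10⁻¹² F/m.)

A = (113 mm)² = 1.28×10⁻² m².
Stacked slabs ⇒ two capacitors in series, each with the full plate area.
C₁ = κ₁ε₀A/d₁ = 4.36 × 8.85×10⁻¹² × 1.28×10⁻² / 2.79×10⁻⁴ = 1.76×10⁻⁹ F.
C₂ = κ₂ε₀A/d₂ = 1.59 × 8.85×10⁻¹² × 1.28×10⁻² / 2.90×10⁻⁴ = 6.20×10⁻¹⁰ F.
C = (1/C₁ + 1/C₂)⁻¹ = 4.59×10⁻¹⁰ F.
Q = CV = 4.59×10⁻¹⁰ × 6.02 = 2.76×10⁻⁹ C.

Q ≈ 2.76 nC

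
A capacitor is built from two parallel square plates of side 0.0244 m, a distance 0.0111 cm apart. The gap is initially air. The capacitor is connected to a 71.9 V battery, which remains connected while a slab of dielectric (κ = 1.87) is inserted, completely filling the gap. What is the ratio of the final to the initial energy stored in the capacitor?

U₂/U₁ ≈ 1.87

Battery connected ⇒ V is held fixed.
C₂ = 1.87 C₁ and U = ½CV², so U₂/U₁ = C₂/C₁ = 1.87.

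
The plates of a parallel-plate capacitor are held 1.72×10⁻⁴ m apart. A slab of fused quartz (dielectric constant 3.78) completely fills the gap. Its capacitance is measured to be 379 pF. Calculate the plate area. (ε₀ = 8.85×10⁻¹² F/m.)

A = Cd/(κε₀) = 3.79×10⁻¹⁰ × 1.72×10⁻⁴ / (3.78 × 8.85×10⁻¹²) = 1.95×10⁻³ m².

19.5 cm²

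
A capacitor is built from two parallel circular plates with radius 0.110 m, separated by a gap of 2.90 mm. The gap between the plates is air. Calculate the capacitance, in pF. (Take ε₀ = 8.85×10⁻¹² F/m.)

A = π(0.110 m)² = 3.80×10⁻² m².
C = ε₀A/d = 8.85×10⁻¹² × 3.80×10⁻² / 2.90×10⁻³ = 1.16×10⁻¹⁰ F.

C ≈ 116 pF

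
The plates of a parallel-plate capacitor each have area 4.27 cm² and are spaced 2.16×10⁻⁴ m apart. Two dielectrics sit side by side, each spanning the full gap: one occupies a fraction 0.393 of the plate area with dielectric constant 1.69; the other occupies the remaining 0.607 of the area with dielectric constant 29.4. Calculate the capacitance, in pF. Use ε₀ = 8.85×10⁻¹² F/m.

A = 4.27 cm² = 4.27×10⁻⁴ m².
Side-by-side slabs ⇒ two capacitors in parallel, each spanning the full gap.
C₁ = κ₁ε₀A₁/d = 1.69 × 8.85×10⁻¹² × 1.68×10⁻⁴ / 2.16×10⁻⁴ = 1.16×10⁻¹¹ F.
C₂ = κ₂ε₀A₂/d = 29.4 × 8.85×10⁻¹² × 2.59×10⁻⁴ / 2.16×10⁻⁴ = 3.12×10⁻¹⁰ F.
C = C₁ + C₂ = 3.24×10⁻¹⁰ F.

324 pF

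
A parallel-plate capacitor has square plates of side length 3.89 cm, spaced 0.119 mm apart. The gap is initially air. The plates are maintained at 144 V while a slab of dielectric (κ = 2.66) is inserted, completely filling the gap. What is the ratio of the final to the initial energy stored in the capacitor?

2.66

Battery connected ⇒ V is held fixed.
C₂ = 2.66 C₁ and U = ½CV², so U₂/U₁ = C₂/C₁ = 2.66.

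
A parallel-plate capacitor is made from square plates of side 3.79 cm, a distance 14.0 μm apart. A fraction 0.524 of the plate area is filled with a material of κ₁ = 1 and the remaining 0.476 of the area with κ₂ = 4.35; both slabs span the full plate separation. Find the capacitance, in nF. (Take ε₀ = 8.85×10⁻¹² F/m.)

A = (3.79 cm)² = 1.44×10⁻³ m².
Side-by-side slabs ⇒ two capacitors in parallel, each spanning the full gap.
C₁ = κ₁ε₀A₁/d = 1.00 × 8.85×10⁻¹² × 7.53×10⁻⁴ / 1.40×10⁻⁵ = 4.76×10⁻¹⁰ F.
C₂ = κ₂ε₀A₂/d = 4.35 × 8.85×10⁻¹² × 6.84×10⁻⁴ / 1.40×10⁻⁵ = 1.88×10⁻⁹ F.
C = C₁ + C₂ = 2.36×10⁻⁹ F.

2.36 nF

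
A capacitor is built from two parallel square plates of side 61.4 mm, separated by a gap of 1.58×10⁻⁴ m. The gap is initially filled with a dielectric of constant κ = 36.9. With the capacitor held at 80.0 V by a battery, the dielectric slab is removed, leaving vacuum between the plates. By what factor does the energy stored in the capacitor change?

0.0271

Battery connected ⇒ V is held fixed.
C₂ = 0.0271 C₁ and U = ½CV², so U₂/U₁ = C₂/C₁ = 0.0271.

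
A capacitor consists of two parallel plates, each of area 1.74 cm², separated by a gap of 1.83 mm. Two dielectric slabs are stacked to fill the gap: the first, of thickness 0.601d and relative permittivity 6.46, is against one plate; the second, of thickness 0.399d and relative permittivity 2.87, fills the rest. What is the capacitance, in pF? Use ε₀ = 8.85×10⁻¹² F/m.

3.63 pF

A = 1.74 cm² = 1.74×10⁻⁴ m².
Stacked slabs ⇒ two capacitors in series, each with the full plate area.
C₁ = κ₁ε₀A/d₁ = 6.46 × 8.85×10⁻¹² × 1.74×10⁻⁴ / 1.10×10⁻³ = 9.04×10⁻¹² F.
C₂ = κ₂ε₀A/d₂ = 2.87 × 8.85×10⁻¹² × 1.74×10⁻⁴ / 7.30×10⁻⁴ = 6.05×10⁻¹² F.
C = (1/C₁ + 1/C₂)⁻¹ = 3.63×10⁻¹² F.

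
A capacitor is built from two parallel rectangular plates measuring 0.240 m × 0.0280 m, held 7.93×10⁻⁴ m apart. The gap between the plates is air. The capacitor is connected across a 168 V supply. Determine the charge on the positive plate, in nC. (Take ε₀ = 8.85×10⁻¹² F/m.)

Q ≈ 12.6 nC

A = 0.240 × 0.0280 m² = 6.72×10⁻³ m².
C = ε₀A/d = 8.85×10⁻¹² × 6.72×10⁻³ / 7.93×10⁻⁴ = 7.50×10⁻¹¹ F.
Q = CV = 7.50×10⁻¹¹ × 168 = 1.26×10⁻⁸ C.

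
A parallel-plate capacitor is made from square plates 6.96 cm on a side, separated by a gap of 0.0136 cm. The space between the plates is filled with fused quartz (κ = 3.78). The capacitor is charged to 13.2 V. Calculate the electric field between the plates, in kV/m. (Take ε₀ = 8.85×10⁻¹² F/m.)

E = V/d = 13.2 / 1.36×10⁻⁴ = 9.71×10⁴ V/m.

97.1 kV/m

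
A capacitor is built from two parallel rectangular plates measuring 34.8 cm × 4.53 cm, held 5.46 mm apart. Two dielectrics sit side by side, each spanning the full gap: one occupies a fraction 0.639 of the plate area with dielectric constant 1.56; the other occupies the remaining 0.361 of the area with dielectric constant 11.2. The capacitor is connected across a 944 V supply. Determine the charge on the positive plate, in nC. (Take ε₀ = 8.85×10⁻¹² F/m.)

A = 34.8 × 4.53 cm² = 1.58×10⁻² m².
Side-by-side slabs ⇒ two capacitors in parallel, each spanning the full gap.
C₁ = κ₁ε₀A₁/d = 1.56 × 8.85×10⁻¹² × 1.01×10⁻² / 5.46×10⁻³ = 2.55×10⁻¹¹ F.
C₂ = κ₂ε₀A₂/d = 11.2 × 8.85×10⁻¹² × 5.69×10⁻³ / 5.46×10⁻³ = 1.03×10⁻¹⁰ F.
C = C₁ + C₂ = 1.29×10⁻¹⁰ F.
Q = CV = 1.29×10⁻¹⁰ × 944 = 1.22×10⁻⁷ C.

122 nC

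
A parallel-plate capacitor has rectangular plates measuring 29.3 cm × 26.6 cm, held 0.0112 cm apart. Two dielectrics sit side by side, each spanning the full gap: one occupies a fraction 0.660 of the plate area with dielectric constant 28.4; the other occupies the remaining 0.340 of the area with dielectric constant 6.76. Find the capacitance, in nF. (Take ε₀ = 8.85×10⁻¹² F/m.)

A = 29.3 × 26.6 cm² = 7.79×10⁻² m².
Side-by-side slabs ⇒ two capacitors in parallel, each spanning the full gap.
C₁ = κ₁ε₀A₁/d = 28.4 × 8.85×10⁻¹² × 5.14×10⁻² / 1.12×10⁻⁴ = 1.15×10⁻⁷ F.
C₂ = κ₂ε₀A₂/d = 6.76 × 8.85×10⁻¹² × 2.65×10⁻² / 1.12×10⁻⁴ = 1.42×10⁻⁸ F.
C = C₁ + C₂ = 1.30×10⁻⁷ F.

130 nF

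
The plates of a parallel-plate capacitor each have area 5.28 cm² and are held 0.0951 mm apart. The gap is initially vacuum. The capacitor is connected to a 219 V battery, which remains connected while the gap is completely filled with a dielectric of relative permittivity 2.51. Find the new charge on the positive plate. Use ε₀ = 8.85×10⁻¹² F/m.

Q ≈ 27.0 nC

A = 5.28 cm² = 5.28×10⁻⁴ m².
Initially C₁ = ε₀A/d = 8.85×10⁻¹² × 5.28×10⁻⁴ / 9.51×10⁻⁵ = 4.91×10⁻¹¹ F.
Q₁ = 1.08×10⁻⁸ C.
Battery connected ⇒ V is held fixed. C₂ = 2.51 C₁ and Q = CV, so Q₂/Q₁ = C₂/C₁ = 2.51.
Q₂ = 2.51 × 1.08×10⁻⁸ = 2.70×10⁻⁸ C.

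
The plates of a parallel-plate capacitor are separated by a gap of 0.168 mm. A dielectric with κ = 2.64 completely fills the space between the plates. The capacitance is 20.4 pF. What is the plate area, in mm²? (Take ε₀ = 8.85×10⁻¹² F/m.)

A = Cd/(κε₀) = 2.04×10⁻¹¹ × 1.68×10⁻⁴ / (2.64 × 8.85×10⁻¹²) = 1.47×10⁻⁴ m².

A ≈ 147 mm²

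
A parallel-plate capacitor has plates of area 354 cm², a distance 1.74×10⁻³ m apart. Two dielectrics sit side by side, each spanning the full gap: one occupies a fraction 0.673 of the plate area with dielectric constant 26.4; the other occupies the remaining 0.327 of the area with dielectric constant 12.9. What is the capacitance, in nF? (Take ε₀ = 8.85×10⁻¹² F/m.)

A = 354 cm² = 3.54×10⁻² m².
Side-by-side slabs ⇒ two capacitors in parallel, each spanning the full gap.
C₁ = κ₁ε₀A₁/d = 26.4 × 8.85×10⁻¹² × 2.38×10⁻² / 1.74×10⁻³ = 3.20×10⁻⁹ F.
C₂ = κ₂ε₀A₂/d = 12.9 × 8.85×10⁻¹² × 1.16×10⁻² / 1.74×10⁻³ = 7.60×10⁻¹⁰ F.
C = C₁ + C₂ = 3.96×10⁻⁹ F.

3.96 nF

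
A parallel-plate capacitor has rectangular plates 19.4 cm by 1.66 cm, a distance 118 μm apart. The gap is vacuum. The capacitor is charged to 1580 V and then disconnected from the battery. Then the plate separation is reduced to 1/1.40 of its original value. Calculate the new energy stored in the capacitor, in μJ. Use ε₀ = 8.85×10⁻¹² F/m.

A = 19.4 × 1.66 cm² = 3.22×10⁻³ m².
Initially C₁ = ε₀A/d = 8.85×10⁻¹² × 3.22×10⁻³ / 1.18×10⁻⁴ = 2.42×10⁻¹⁰ F.
U₁ = 3.01×10⁻⁴ J.
Isolated ⇒ Q is held fixed. C₂ = 1.40 C₁ and U = Q²/(2C), so U₂/U₁ = C₁/C₂ = 0.714.
U₂ = 0.714 × 3.01×10⁻⁴ = 2.15×10⁻⁴ J.

U ≈ 215 μJ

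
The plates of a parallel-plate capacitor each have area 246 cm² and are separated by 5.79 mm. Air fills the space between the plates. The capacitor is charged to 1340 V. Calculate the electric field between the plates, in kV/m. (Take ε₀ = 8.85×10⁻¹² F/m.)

E = V/d = 1340 / 5.79×10⁻³ = 2.31×10⁵ V/m.

E ≈ 231 kV/m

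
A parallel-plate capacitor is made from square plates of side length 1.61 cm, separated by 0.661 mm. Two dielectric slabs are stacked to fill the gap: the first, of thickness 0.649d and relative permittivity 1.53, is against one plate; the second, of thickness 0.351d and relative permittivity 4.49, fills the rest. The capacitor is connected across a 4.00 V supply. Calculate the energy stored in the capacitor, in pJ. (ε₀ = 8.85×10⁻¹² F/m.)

U ≈ 55.3 pJ

A = (1.61 cm)² = 2.59×10⁻⁴ m².
Stacked slabs ⇒ two capacitors in series, each with the full plate area.
C₁ = κ₁ε₀A/d₁ = 1.53 × 8.85×10⁻¹² × 2.59×10⁻⁴ / 4.29×10⁻⁴ = 8.18×10⁻¹² F.
C₂ = κ₂ε₀A/d₂ = 4.49 × 8.85×10⁻¹² × 2.59×10⁻⁴ / 2.32×10⁻⁴ = 4.44×10⁻¹¹ F.
C = (1/C₁ + 1/C₂)⁻¹ = 6.91×10⁻¹² F.
U = ½CV² = ½ × 6.91×10⁻¹² × (4.00)² = 5.53×10⁻¹¹ J.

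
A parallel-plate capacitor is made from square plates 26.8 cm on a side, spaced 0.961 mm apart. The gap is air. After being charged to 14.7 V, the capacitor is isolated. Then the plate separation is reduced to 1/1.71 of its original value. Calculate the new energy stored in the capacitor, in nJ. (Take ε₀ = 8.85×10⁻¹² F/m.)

U ≈ 41.8 nJ

A = (26.8 cm)² = 7.18×10⁻² m².
Initially C₁ = ε₀A/d = 8.85×10⁻¹² × 7.18×10⁻² / 9.61×10⁻⁴ = 6.61×10⁻¹⁰ F.
U₁ = 7.15×10⁻⁸ J.
Isolated ⇒ Q is held fixed. C₂ = 1.71 C₁ and U = Q²/(2C), so U₂/U₁ = C₁/C₂ = 0.585.
U₂ = 0.585 × 7.15×10⁻⁸ = 4.18×10⁻⁸ J.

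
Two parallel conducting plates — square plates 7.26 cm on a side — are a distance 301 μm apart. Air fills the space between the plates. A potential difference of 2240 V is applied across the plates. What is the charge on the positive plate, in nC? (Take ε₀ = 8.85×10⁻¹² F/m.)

A = (7.26 cm)² = 5.27×10⁻³ m².
C = ε₀A/d = 8.85×10⁻¹² × 5.27×10⁻³ / 3.01×10⁻⁴ = 1.55×10⁻¹⁰ F.
Q = CV = 1.55×10⁻¹⁰ × 2240 = 3.47×10⁻⁷ C.

Q ≈ 347 nC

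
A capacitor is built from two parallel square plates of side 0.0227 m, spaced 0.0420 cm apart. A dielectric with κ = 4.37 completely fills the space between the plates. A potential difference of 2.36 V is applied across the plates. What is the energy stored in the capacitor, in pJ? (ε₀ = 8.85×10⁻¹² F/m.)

A = (0.0227 m)² = 5.15×10⁻⁴ m².
C = κε₀A/d = 4.37 × 8.85×10⁻¹² × 5.15×10⁻⁴ / 4.20×10⁻⁴ = 4.74×10⁻¹¹ F.
U = ½CV² = ½ × 4.74×10⁻¹¹ × (2.36)² = 1.32×10⁻¹⁰ J.

U ≈ 132 pJ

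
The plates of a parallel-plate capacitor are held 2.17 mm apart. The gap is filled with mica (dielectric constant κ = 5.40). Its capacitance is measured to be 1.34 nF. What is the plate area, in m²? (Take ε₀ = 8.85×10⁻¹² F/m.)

A = Cd/(κε₀) = 1.34×10⁻⁹ × 2.17×10⁻³ / (5.40 × 8.85×10⁻¹²) = 6.08×10⁻² m².

0.0608 m²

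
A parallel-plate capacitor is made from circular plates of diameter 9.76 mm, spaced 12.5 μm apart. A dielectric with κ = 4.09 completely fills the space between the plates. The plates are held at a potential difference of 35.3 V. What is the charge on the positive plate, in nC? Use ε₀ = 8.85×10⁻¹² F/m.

7.65 nC

A = π(9.76/2 mm)² = 7.48×10⁻⁵ m².
C = κε₀A/d = 4.09 × 8.85×10⁻¹² × 7.48×10⁻⁵ / 1.25×10⁻⁵ = 2.17×10⁻¹⁰ F.
Q = CV = 2.17×10⁻¹⁰ × 35.3 = 7.65×10⁻⁹ C.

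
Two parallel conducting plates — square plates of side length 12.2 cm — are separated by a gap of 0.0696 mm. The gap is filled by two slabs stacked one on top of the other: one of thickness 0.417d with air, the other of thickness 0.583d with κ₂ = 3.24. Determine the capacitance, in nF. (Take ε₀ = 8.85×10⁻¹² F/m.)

A = (12.2 cm)² = 1.49×10⁻² m².
Stacked slabs ⇒ two capacitors in series, each with the full plate area.
C₁ = κ₁ε₀A/d₁ = 1.00 × 8.85×10⁻¹² × 1.49×10⁻² / 2.90×10⁻⁵ = 4.54×10⁻⁹ F.
C₂ = κ₂ε₀A/d₂ = 3.24 × 8.85×10⁻¹² × 1.49×10⁻² / 4.06×10⁻⁵ = 1.05×10⁻⁸ F.
C = (1/C₁ + 1/C₂)⁻¹ = 3.17×10⁻⁹ F.

C ≈ 3.17 nF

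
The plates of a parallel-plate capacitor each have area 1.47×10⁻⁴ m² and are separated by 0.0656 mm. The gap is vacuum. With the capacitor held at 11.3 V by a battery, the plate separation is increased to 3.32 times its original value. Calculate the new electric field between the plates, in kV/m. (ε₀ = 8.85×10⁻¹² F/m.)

51.9 kV/m

Initially C₁ = ε₀A/d = 8.85×10⁻¹² × 1.47×10⁻⁴ / 6.56×10⁻⁵ = 1.98×10⁻¹¹ F.
E₁ = 1.72×10⁵ V/m.
Battery connected ⇒ V is held fixed. E = V/d, so E₂/E₁ = d₁/d₂ = 0.301.
E₂ = 0.301 × 1.72×10⁵ = 5.19×10⁴ V/m.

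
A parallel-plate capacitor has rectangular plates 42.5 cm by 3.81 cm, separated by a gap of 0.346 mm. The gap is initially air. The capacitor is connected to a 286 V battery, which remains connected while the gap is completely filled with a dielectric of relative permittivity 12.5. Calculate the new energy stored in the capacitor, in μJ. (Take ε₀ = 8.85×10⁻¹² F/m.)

212 μJ

A = 42.5 × 3.81 cm² = 1.62×10⁻² m².
Initially C₁ = ε₀A/d = 8.85×10⁻¹² × 1.62×10⁻² / 3.46×10⁻⁴ = 4.14×10⁻¹⁰ F.
U₁ = 1.69×10⁻⁵ J.
Battery connected ⇒ V is held fixed. C₂ = 12.5 C₁ and U = ½CV², so U₂/U₁ = C₂/C₁ = 12.5.
U₂ = 12.5 × 1.69×10⁻⁵ = 2.12×10⁻⁴ J.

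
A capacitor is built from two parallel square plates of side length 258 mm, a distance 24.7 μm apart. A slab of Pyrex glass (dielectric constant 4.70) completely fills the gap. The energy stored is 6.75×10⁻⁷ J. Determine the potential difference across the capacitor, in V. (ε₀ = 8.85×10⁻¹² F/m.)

3.47 V

A = (258 mm)² = 6.66×10⁻² m².
C = κε₀A/d = 4.70 × 8.85×10⁻¹² × 6.66×10⁻² / 2.47×10⁻⁵ = 1.12×10⁻⁷ F.
V = √(2U/C) = √(2 × 6.75×10⁻⁷ / 1.12×10⁻⁷) = 3.47 V.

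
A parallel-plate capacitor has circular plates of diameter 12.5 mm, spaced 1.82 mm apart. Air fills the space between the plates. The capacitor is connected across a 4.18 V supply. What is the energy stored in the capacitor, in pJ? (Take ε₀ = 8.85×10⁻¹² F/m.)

A = π(12.5/2 mm)² = 1.23×10⁻⁴ m².
C = ε₀A/d = 8.85×10⁻¹² × 1.23×10⁻⁴ / 1.82×10⁻³ = 5.97×10⁻¹³ F.
U = ½CV² = ½ × 5.97×10⁻¹³ × (4.18)² = 5.21×10⁻¹² J.

U ≈ 5.21 pJ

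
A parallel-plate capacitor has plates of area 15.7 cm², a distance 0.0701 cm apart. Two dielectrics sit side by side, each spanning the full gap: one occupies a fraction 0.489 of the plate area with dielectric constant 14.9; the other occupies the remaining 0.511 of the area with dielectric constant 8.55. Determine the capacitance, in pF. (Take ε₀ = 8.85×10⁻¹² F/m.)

231 pF

A = 15.7 cm² = 1.57×10⁻³ m².
Side-by-side slabs ⇒ two capacitors in parallel, each spanning the full gap.
C₁ = κ₁ε₀A₁/d = 14.9 × 8.85×10⁻¹² × 7.68×10⁻⁴ / 7.01×10⁻⁴ = 1.44×10⁻¹⁰ F.
C₂ = κ₂ε₀A₂/d = 8.55 × 8.85×10⁻¹² × 8.02×10⁻⁴ / 7.01×10⁻⁴ = 8.66×10⁻¹¹ F.
C = C₁ + C₂ = 2.31×10⁻¹⁰ F.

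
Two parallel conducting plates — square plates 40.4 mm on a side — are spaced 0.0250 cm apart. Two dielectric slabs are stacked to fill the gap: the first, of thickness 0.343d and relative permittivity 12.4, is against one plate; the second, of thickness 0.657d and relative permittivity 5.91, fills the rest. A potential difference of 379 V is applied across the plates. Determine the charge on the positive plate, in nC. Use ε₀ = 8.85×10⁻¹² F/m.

158 nC

A = (40.4 mm)² = 1.63×10⁻³ m².
Stacked slabs ⇒ two capacitors in series, each with the full plate area.
C₁ = κ₁ε₀A/d₁ = 12.4 × 8.85×10⁻¹² × 1.63×10⁻³ / 8.58×10⁻⁵ = 2.09×10⁻⁹ F.
C₂ = κ₂ε₀A/d₂ = 5.91 × 8.85×10⁻¹² × 1.63×10⁻³ / 1.64×10⁻⁴ = 5.20×10⁻¹⁰ F.
C = (1/C₁ + 1/C₂)⁻¹ = 4.16×10⁻¹⁰ F.
Q = CV = 4.16×10⁻¹⁰ × 379 = 1.58×10⁻⁷ C.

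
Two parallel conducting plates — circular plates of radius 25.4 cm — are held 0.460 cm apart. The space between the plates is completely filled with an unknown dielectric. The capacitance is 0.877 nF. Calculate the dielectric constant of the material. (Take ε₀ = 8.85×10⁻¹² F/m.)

κ ≈ 2.25

A = π(25.4 cm)² = 0.203 m².
κ = Cd/(ε₀A) = 8.77×10⁻¹⁰ × 4.60×10⁻³ / (8.85×10⁻¹² × 0.203) = 2.25.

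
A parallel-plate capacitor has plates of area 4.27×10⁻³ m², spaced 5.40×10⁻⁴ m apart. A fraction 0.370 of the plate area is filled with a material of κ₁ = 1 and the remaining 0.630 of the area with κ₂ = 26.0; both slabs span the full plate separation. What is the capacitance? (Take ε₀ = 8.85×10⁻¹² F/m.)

Side-by-side slabs ⇒ two capacitors in parallel, each spanning the full gap.
C₁ = κ₁ε₀A₁/d = 1.00 × 8.85×10⁻¹² × 1.58×10⁻³ / 5.40×10⁻⁴ = 2.59×10⁻¹¹ F.
C₂ = κ₂ε₀A₂/d = 26.0 × 8.85×10⁻¹² × 2.69×10⁻³ / 5.40×10⁻⁴ = 1.15×10⁻⁹ F.
C = C₁ + C₂ = 1.17×10⁻⁹ F.

C ≈ 1.17 nF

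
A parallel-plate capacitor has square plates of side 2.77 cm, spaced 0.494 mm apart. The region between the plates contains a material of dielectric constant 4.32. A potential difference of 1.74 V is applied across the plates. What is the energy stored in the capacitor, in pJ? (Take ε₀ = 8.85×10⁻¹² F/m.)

A = (2.77 cm)² = 7.67×10⁻⁴ m².
C = κε₀A/d = 4.32 × 8.85×10⁻¹² × 7.67×10⁻⁴ / 4.94×10⁻⁴ = 5.94×10⁻¹¹ F.
U = ½CV² = ½ × 5.94×10⁻¹¹ × (1.74)² = 8.99×10⁻¹¹ J.

U ≈ 89.9 pJ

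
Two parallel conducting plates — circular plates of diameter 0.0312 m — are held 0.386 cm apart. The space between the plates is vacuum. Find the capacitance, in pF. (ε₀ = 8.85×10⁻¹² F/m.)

C ≈ 1.75 pF

A = π(0.0312/2 m)² = 7.65×10⁻⁴ m².
C = ε₀A/d = 8.85×10⁻¹² × 7.65×10⁻⁴ / 3.86×10⁻³ = 1.75×10⁻¹² F.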